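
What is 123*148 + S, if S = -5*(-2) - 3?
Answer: 18211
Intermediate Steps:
S = 7 (S = 10 - 3 = 7)
123*148 + S = 123*148 + 7 = 18204 + 7 = 18211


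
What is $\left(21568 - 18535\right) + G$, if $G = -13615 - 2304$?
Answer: $-12886$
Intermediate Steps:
$G = -15919$
$\left(21568 - 18535\right) + G = \left(21568 - 18535\right) - 15919 = 3033 - 15919 = -12886$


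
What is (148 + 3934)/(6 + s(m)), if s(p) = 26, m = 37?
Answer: 2041/16 ≈ 127.56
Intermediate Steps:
(148 + 3934)/(6 + s(m)) = (148 + 3934)/(6 + 26) = 4082/32 = 4082*(1/32) = 2041/16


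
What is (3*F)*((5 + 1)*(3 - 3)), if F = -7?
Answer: 0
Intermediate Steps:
(3*F)*((5 + 1)*(3 - 3)) = (3*(-7))*((5 + 1)*(3 - 3)) = -126*0 = -21*0 = 0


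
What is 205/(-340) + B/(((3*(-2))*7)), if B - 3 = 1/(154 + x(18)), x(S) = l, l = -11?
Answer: -137743/204204 ≈ -0.67454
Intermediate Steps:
x(S) = -11
B = 430/143 (B = 3 + 1/(154 - 11) = 3 + 1/143 = 430/143 ≈ 3.0070)
205/(-340) + B/(((3*(-2))*7)) = 205/(-340) + 430/(143*(((3*(-2))*7))) = 205*(-1/340) + 430/(143*((-6*7))) = -41/68 + (430/143)/(-42) = -41/68 + (430/143)*(-1/42) = -41/68 - 215/3003 = -137743/204204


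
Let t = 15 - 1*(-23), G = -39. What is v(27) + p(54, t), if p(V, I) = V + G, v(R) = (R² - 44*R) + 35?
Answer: -409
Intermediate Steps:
v(R) = 35 + R² - 44*R
t = 38 (t = 15 + 23 = 38)
p(V, I) = -39 + V (p(V, I) = V - 39 = -39 + V)
v(27) + p(54, t) = (35 + 27² - 44*27) + (-39 + 54) = (35 + 729 - 1188) + 15 = -424 + 15 = -409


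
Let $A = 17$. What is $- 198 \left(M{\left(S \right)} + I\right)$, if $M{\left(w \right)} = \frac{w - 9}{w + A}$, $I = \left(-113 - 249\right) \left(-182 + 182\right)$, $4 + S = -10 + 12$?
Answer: $\frac{726}{5} \approx 145.2$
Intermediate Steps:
$S = -2$ ($S = -4 + \left(-10 + 12\right) = -4 + 2 = -2$)
$I = 0$ ($I = \left(-362\right) 0 = 0$)
$M{\left(w \right)} = \frac{-9 + w}{17 + w}$ ($M{\left(w \right)} = \frac{w - 9}{w + 17} = \frac{-9 + w}{17 + w}$)
$- 198 \left(M{\left(S \right)} + I\right) = - 198 \left(\frac{-9 - 2}{17 - 2} + 0\right) = - 198 \left(\frac{1}{15} \left(-11\right) + 0\right) = - 198 \left(- \frac{11}{15} + 0\right) = \left(-198\right) \left(- \frac{11}{15}\right) = \frac{726}{5}$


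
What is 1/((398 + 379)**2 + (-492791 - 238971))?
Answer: -1/128033 ≈ -7.8105e-6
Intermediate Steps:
1/((398 + 379)**2 + (-492791 - 238971)) = 1/(777**2 - 731762) = 1/(603729 - 731762) = 1/(-128033) = -1/128033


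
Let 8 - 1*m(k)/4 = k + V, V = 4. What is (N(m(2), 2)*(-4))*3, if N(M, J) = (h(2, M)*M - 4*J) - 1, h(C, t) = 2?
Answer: -84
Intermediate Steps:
m(k) = 16 - 4*k (m(k) = 32 - 4*(k + 4) = 32 - 4*(4 + k) = 32 + (-16 - 4*k) = 16 - 4*k)
N(M, J) = -1 - 4*J + 2*M (N(M, J) = (2*M - 4*J) - 1 = (-4*J + 2*M) - 1 = -1 - 4*J + 2*M)
(N(m(2), 2)*(-4))*3 = ((-1 - 4*2 + 2*(16 - 4*2))*(-4))*3 = ((-1 - 8 + 2*(16 - 8))*(-4))*3 = ((-1 - 8 + 2*8)*(-4))*3 = ((-1 - 8 + 16)*(-4))*3 = (7*(-4))*3 = -28*3 = -84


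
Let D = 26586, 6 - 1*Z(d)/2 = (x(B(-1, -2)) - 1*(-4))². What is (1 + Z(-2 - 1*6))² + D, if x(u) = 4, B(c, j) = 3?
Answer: 39811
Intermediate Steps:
Z(d) = -116 (Z(d) = 12 - 2*(4 - 1*(-4))² = 12 - 2*(4 + 4)² = 12 - 2*8² = 12 - 2*64 = 12 - 128 = -116)
(1 + Z(-2 - 1*6))² + D = (1 - 116)² + 26586 = (-115)² + 26586 = 13225 + 26586 = 39811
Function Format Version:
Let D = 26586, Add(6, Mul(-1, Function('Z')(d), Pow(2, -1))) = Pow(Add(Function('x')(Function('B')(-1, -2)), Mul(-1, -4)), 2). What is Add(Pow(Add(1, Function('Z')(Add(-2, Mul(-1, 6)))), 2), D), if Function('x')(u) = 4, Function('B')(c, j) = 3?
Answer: 39811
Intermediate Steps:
Function('Z')(d) = -116 (Function('Z')(d) = Add(12, Mul(-2, Pow(Add(4, Mul(-1, -4)), 2))) = Add(12, Mul(-2, Pow(Add(4, 4), 2))) = Add(12, Mul(-2, Pow(8, 2))) = Add(12, Mul(-2, 64)) = Add(12, -128) = -116)
Add(Pow(Add(1, Function('Z')(Add(-2, Mul(-1, 6)))), 2), D) = Add(Pow(Add(1, -116), 2), 26586) = Add(Pow(-115, 2), 26586) = Add(13225, 26586) = 39811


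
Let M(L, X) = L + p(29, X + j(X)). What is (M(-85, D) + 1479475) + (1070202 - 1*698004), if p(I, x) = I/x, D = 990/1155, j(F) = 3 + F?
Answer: 61102607/33 ≈ 1.8516e+6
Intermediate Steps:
D = 6/7 (D = 990*(1/1155) = 6/7 ≈ 0.85714)
M(L, X) = L + 29/(3 + 2*X) (M(L, X) = L + 29/(X + (3 + X)) = L + 29/(3 + 2*X))
(M(-85, D) + 1479475) + (1070202 - 1*698004) = ((-85 + 29/(3 + 2*(6/7))) + 1479475) + (1070202 - 1*698004) = ((-85 + 29/(3 + 12/7)) + 1479475) + (1070202 - 698004) = ((-85 + 29/(33/7)) + 1479475) + 372198 = ((-85 + 29*(7/33)) + 1479475) + 372198 = ((-85 + 203/33) + 1479475) + 372198 = (-2602/33 + 1479475) + 372198 = 48820073/33 + 372198 = 61102607/33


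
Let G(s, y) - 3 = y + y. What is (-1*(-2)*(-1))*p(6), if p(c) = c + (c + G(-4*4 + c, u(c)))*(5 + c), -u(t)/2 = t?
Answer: 318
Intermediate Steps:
u(t) = -2*t
G(s, y) = 3 + 2*y (G(s, y) = 3 + (y + y) = 3 + 2*y)
p(c) = c + (3 - 3*c)*(5 + c) (p(c) = c + (c + (3 + 2*(-2*c)))*(5 + c) = c + (c + (3 - 4*c))*(5 + c) = c + (3 - 3*c)*(5 + c))
(-1*(-2)*(-1))*p(6) = (-1*(-2)*(-1))*(15 - 11*6 - 3*6**2) = (2*(-1))*(15 - 66 - 3*36) = -2*(15 - 66 - 108) = -2*(-159) = 318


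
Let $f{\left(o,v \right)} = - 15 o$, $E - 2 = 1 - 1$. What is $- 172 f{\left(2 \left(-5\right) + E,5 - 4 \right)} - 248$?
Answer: $-20888$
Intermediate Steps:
$E = 2$ ($E = 2 + \left(1 - 1\right) = 2 + 0 = 2$)
$- 172 f{\left(2 \left(-5\right) + E,5 - 4 \right)} - 248 = - 172 \left(- 15 \left(2 \left(-5\right) + 2\right)\right) - 248 = - 172 \left(- 15 \left(-10 + 2\right)\right) - 248 = - 172 \left(\left(-15\right) \left(-8\right)\right) - 248 = \left(-172\right) 120 - 248 = -20640 - 248 = -20888$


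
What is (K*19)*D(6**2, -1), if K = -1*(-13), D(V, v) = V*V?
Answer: 320112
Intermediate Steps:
D(V, v) = V**2
K = 13
(K*19)*D(6**2, -1) = (13*19)*(6**2)**2 = 247*36**2 = 247*1296 = 320112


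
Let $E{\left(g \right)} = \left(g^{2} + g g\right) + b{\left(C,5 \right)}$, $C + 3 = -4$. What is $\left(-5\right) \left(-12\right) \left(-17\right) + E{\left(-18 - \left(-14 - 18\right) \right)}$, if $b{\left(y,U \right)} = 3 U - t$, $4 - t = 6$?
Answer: $-611$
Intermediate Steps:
$t = -2$ ($t = 4 - 6 = -2$)
$C = -7$ ($C = -3 - 4 = -7$)
$b{\left(y,U \right)} = 2 + 3 U$ ($b{\left(y,U \right)} = 3 U - -2 = 3 U + 2 = 2 + 3 U$)
$E{\left(g \right)} = 17 + 2 g^{2}$ ($E{\left(g \right)} = \left(g^{2} + g g\right) + \left(2 + 3 \cdot 5\right) = \left(g^{2} + g^{2}\right) + \left(2 + 15\right) = 2 g^{2} + 17 = 17 + 2 g^{2}$)
$\left(-5\right) \left(-12\right) \left(-17\right) + E{\left(-18 - \left(-14 - 18\right) \right)} = \left(-5\right) \left(-12\right) \left(-17\right) + \left(17 + 2 \left(-18 - \left(-14 - 18\right)\right)^{2}\right) = 60 \left(-17\right) + \left(17 + 2 \left(-18 - \left(-14 - 18\right)\right)^{2}\right) = -1020 + \left(17 + 2 \left(-18 - -32\right)^{2}\right) = -1020 + \left(17 + 2 \left(-18 + 32\right)^{2}\right) = -1020 + \left(17 + 2 \cdot 14^{2}\right) = -1020 + \left(17 + 2 \cdot 196\right) = -1020 + \left(17 + 392\right) = -1020 + 409 = -611$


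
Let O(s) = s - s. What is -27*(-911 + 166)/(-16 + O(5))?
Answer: -20115/16 ≈ -1257.2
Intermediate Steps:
O(s) = 0
-27*(-911 + 166)/(-16 + O(5)) = -27*(-911 + 166)/(-16 + 0) = -(-20115)/(-16) = -(-20115)*(-1)/16 = -27*745/16 = -20115/16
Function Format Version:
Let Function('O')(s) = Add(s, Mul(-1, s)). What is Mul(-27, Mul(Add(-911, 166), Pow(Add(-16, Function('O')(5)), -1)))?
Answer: Rational(-20115, 16) ≈ -1257.2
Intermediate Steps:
Function('O')(s) = 0
Mul(-27, Mul(Add(-911, 166), Pow(Add(-16, Function('O')(5)), -1))) = Mul(-27, Mul(Add(-911, 166), Pow(Add(-16, 0), -1))) = Mul(-27, Mul(-745, Pow(-16, -1))) = Mul(-27, Mul(-745, Rational(-1, 16))) = Mul(-27, Rational(745, 16)) = Rational(-20115, 16)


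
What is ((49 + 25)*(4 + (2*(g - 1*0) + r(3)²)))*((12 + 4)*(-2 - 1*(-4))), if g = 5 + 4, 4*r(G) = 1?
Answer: 52244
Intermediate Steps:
r(G) = ¼ (r(G) = (¼)*1 = ¼)
g = 9
((49 + 25)*(4 + (2*(g - 1*0) + r(3)²)))*((12 + 4)*(-2 - 1*(-4))) = ((49 + 25)*(4 + (2*(9 - 1*0) + (¼)²)))*((12 + 4)*(-2 - 1*(-4))) = (74*(4 + (2*(9 + 0) + 1/16)))*(16*(-2 + 4)) = (74*(4 + (2*9 + 1/16)))*(16*2) = (74*(4 + (18 + 1/16)))*32 = (74*(4 + 289/16))*32 = (74*(353/16))*32 = (13061/8)*32 = 52244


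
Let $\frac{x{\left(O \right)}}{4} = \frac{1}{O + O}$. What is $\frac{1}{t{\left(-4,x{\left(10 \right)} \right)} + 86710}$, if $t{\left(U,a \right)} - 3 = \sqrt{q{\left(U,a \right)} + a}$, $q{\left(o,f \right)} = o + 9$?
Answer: $\frac{433565}{37595721819} - \frac{\sqrt{130}}{37595721819} \approx 1.1532 \cdot 10^{-5}$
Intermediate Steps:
$q{\left(o,f \right)} = 9 + o$
$x{\left(O \right)} = \frac{2}{O}$ ($x{\left(O \right)} = \frac{4}{O + O} = \frac{4}{2 O} = 4 \frac{1}{2 O} = \frac{2}{O}$)
$t{\left(U,a \right)} = 3 + \sqrt{9 + U + a}$ ($t{\left(U,a \right)} = 3 + \sqrt{\left(9 + U\right) + a} = 3 + \sqrt{9 + U + a}$)
$\frac{1}{t{\left(-4,x{\left(10 \right)} \right)} + 86710} = \frac{1}{\left(3 + \sqrt{9 - 4 + \frac{2}{10}}\right) + 86710} = \frac{1}{\left(3 + \sqrt{9 - 4 + 2 \cdot \frac{1}{10}}\right) + 86710} = \frac{1}{\left(3 + \sqrt{9 - 4 + \frac{1}{5}}\right) + 86710} = \frac{1}{\left(3 + \sqrt{\frac{26}{5}}\right) + 86710} = \frac{1}{\left(3 + \frac{\sqrt{130}}{5}\right) + 86710} = \frac{1}{86713 + \frac{\sqrt{130}}{5}}$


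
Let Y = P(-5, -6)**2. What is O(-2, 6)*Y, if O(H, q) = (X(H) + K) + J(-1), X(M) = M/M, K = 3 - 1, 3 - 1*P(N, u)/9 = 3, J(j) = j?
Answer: 0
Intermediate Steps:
P(N, u) = 0 (P(N, u) = 27 - 9*3 = 27 - 27 = 0)
K = 2
X(M) = 1
O(H, q) = 2 (O(H, q) = (1 + 2) - 1 = 3 - 1 = 2)
Y = 0 (Y = 0**2 = 0)
O(-2, 6)*Y = 2*0 = 0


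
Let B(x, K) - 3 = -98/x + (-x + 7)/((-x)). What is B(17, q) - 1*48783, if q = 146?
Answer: -829348/17 ≈ -48785.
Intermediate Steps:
B(x, K) = 3 - 98/x - (7 - x)/x (B(x, K) = 3 + (-98/x + (-x + 7)/((-x))) = 3 + (-98/x + (7 - x)*(-1/x)) = 3 + (-98/x - (7 - x)/x) = 3 - 98/x - (7 - x)/x)
B(17, q) - 1*48783 = (4 - 105/17) - 1*48783 = (4 - 105*1/17) - 48783 = (4 - 105/17) - 48783 = -37/17 - 48783 = -829348/17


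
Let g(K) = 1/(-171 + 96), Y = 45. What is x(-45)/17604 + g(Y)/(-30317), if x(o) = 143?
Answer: 108389143/13342511700 ≈ 0.0081236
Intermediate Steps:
g(K) = -1/75 (g(K) = 1/(-75) = -1/75)
x(-45)/17604 + g(Y)/(-30317) = 143/17604 - 1/75/(-30317) = 143*(1/17604) - 1/75*(-1/30317) = 143/17604 + 1/2273775 = 108389143/13342511700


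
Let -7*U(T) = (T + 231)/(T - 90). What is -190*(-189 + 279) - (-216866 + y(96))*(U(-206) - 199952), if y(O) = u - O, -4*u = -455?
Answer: -359361511801767/8288 ≈ -4.3359e+10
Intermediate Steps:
u = 455/4 (u = -¼*(-455) = 455/4 ≈ 113.75)
U(T) = -(231 + T)/(7*(-90 + T)) (U(T) = -(T + 231)/(7*(T - 90)) = -(231 + T)/(7*(-90 + T)))
y(O) = 455/4 - O
-190*(-189 + 279) - (-216866 + y(96))*(U(-206) - 199952) = -190*(-189 + 279) - (-216866 + (455/4 - 1*96))*((-231 - 1*(-206))/(7*(-90 - 206)) - 199952) = -190*90 - (-216866 + (455/4 - 96))*((⅐)*(-231 + 206)/(-296) - 199952) = -17100 - (-216866 + 71/4)*((⅐)*(-1/296)*(-25) - 199952) = -17100 - (-867393)*(25/2072 - 199952)/4 = -17100 - (-867393)*(-414300519)/(4*2072) = -17100 - 1*359361370076967/8288 = -17100 - 359361370076967/8288 = -359361511801767/8288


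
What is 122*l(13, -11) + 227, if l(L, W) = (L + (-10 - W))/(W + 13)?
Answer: 1081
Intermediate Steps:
l(L, W) = (-10 + L - W)/(13 + W)
122*l(13, -11) + 227 = 122*((-10 + 13 - 1*(-11))/(13 - 11)) + 227 = 122*((-10 + 13 + 11)/2) + 227 = 122*((½)*14) + 227 = 122*7 + 227 = 854 + 227 = 1081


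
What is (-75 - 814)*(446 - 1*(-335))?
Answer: -694309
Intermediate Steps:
(-75 - 814)*(446 - 1*(-335)) = -889*(446 + 335) = -889*781 = -694309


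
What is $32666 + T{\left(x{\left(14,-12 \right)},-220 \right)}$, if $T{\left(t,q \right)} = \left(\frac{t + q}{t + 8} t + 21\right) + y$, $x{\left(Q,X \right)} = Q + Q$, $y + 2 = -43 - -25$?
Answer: $\frac{97553}{3} \approx 32518.0$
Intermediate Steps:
$y = -20$ ($y = -2 - 18 = -20$)
$x{\left(Q,X \right)} = 2 Q$
$T{\left(t,q \right)} = 1 + \frac{t \left(q + t\right)}{8 + t}$ ($T{\left(t,q \right)} = \left(\frac{t + q}{t + 8} t + 21\right) - 20 = \left(\frac{q + t}{8 + t} t + 21\right) - 20 = \left(\frac{t \left(q + t\right)}{8 + t} + 21\right) - 20 = \left(21 + \frac{t \left(q + t\right)}{8 + t}\right) - 20 = 1 + \frac{t \left(q + t\right)}{8 + t}$)
$32666 + T{\left(x{\left(14,-12 \right)},-220 \right)} = 32666 + \frac{8 + 2 \cdot 14 + \left(2 \cdot 14\right)^{2} - 220 \cdot 2 \cdot 14}{8 + 2 \cdot 14} = 32666 + \frac{8 + 28 + 28^{2} - 6160}{8 + 28} = 32666 + \frac{8 + 28 + 784 - 6160}{36} = 32666 + \frac{1}{36} \left(-5340\right) = 32666 - \frac{445}{3} = \frac{97553}{3}$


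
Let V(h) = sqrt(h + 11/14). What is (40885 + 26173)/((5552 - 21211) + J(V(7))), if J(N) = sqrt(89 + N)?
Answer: -67058/(15659 - sqrt(89 + sqrt(1526)/14)) ≈ -4.2850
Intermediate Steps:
V(h) = sqrt(11/14 + h) (V(h) = sqrt(h + 11*(1/14)) = sqrt(h + 11/14) = sqrt(11/14 + h))
(40885 + 26173)/((5552 - 21211) + J(V(7))) = (40885 + 26173)/((5552 - 21211) + sqrt(89 + sqrt(154 + 196*7)/14)) = 67058/(-15659 + sqrt(89 + sqrt(154 + 1372)/14)) = 67058/(-15659 + sqrt(89 + sqrt(1526)/14))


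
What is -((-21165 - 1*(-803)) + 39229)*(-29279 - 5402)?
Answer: 654326427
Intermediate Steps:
-((-21165 - 1*(-803)) + 39229)*(-29279 - 5402) = -((-21165 + 803) + 39229)*(-34681) = -(-20362 + 39229)*(-34681) = -18867*(-34681) = -1*(-654326427) = 654326427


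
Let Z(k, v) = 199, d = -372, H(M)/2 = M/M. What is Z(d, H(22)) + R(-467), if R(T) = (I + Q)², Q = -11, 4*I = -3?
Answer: 5393/16 ≈ 337.06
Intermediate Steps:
I = -¾ (I = (¼)*(-3) = -¾ ≈ -0.75000)
H(M) = 2 (H(M) = 2*(M/M) = 2*1 = 2)
R(T) = 2209/16 (R(T) = (-¾ - 11)² = (-47/4)² = 2209/16)
Z(d, H(22)) + R(-467) = 199 + 2209/16 = 5393/16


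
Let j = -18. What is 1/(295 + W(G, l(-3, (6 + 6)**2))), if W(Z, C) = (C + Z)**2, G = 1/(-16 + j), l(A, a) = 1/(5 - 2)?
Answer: 10404/3070141 ≈ 0.0033888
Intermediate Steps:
l(A, a) = 1/3
G = -1/34 (G = 1/(-16 - 18) = 1/(-34) = -1/34 ≈ -0.029412)
1/(295 + W(G, l(-3, (6 + 6)**2))) = 1/(295 + (1/3 - 1/34)**2) = 1/(295 + (31/102)**2) = 1/(295 + 961/10404) = 1/(3070141/10404) = 10404/3070141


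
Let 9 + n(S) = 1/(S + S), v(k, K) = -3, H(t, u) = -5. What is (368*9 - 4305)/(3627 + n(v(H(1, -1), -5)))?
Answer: -5958/21707 ≈ -0.27447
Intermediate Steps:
n(S) = -9 + 1/(2*S) (n(S) = -9 + 1/(S + S) = -9 + 1/(2*S))
(368*9 - 4305)/(3627 + n(v(H(1, -1), -5))) = (368*9 - 4305)/(3627 + (-9 + (½)/(-3))) = (3312 - 4305)/(3627 + (-9 + (½)*(-⅓))) = -993/(3627 + (-9 - ⅙)) = -993/(3627 - 55/6) = -993/21707/6 = -993*6/21707 = -5958/21707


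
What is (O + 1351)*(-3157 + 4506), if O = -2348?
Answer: -1344953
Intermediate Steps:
(O + 1351)*(-3157 + 4506) = (-2348 + 1351)*(-3157 + 4506) = -997*1349 = -1344953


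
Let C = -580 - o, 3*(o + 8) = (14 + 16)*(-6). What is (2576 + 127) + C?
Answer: 2191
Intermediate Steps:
o = -68 (o = -8 + ((14 + 16)*(-6))/3 = -8 + (30*(-6))/3 = -8 + (1/3)*(-180) = -8 - 60 = -68)
C = -512 (C = -580 - 1*(-68) = -580 + 68 = -512)
(2576 + 127) + C = (2576 + 127) - 512 = 2703 - 512 = 2191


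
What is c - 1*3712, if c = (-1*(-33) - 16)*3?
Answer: -3661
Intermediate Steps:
c = 51 (c = (33 - 16)*3 = 17*3 = 51)
c - 1*3712 = 51 - 1*3712 = 51 - 3712 = -3661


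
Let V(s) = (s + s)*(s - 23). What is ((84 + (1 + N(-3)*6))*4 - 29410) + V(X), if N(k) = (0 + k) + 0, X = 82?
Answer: -19466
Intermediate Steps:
N(k) = k (N(k) = k + 0 = k)
V(s) = 2*s*(-23 + s) (V(s) = (2*s)*(-23 + s) = 2*s*(-23 + s))
((84 + (1 + N(-3)*6))*4 - 29410) + V(X) = ((84 + (1 - 3*6))*4 - 29410) + 2*82*(-23 + 82) = ((84 + (1 - 18))*4 - 29410) + 2*82*59 = ((84 - 17)*4 - 29410) + 9676 = (67*4 - 29410) + 9676 = (268 - 29410) + 9676 = -29142 + 9676 = -19466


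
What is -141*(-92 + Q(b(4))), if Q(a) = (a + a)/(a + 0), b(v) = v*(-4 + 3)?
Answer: 12690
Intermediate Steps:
b(v) = -v (b(v) = v*(-1) = -v)
Q(a) = 2 (Q(a) = (2*a)/a = 2)
-141*(-92 + Q(b(4))) = -141*(-92 + 2) = -141*(-90) = 12690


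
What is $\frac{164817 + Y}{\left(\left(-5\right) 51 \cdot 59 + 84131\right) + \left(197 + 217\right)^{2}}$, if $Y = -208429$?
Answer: $- \frac{21806}{120241} \approx -0.18135$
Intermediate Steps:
$\frac{164817 + Y}{\left(\left(-5\right) 51 \cdot 59 + 84131\right) + \left(197 + 217\right)^{2}} = \frac{164817 - 208429}{\left(\left(-5\right) 51 \cdot 59 + 84131\right) + \left(197 + 217\right)^{2}} = - \frac{43612}{\left(\left(-255\right) 59 + 84131\right) + 414^{2}} = - \frac{43612}{\left(-15045 + 84131\right) + 171396} = - \frac{43612}{69086 + 171396} = - \frac{43612}{240482} = \left(-43612\right) \frac{1}{240482} = - \frac{21806}{120241}$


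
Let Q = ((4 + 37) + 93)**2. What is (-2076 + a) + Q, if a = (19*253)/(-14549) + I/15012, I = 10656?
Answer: 96345198025/6066933 ≈ 15880.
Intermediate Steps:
Q = 17956 (Q = (41 + 93)**2 = 134**2 = 17956)
a = 2301985/6066933 (a = (19*253)/(-14549) + 10656/15012 = 4807*(-1/14549) + 10656*(1/15012) = -4807/14549 + 296/417 = 2301985/6066933 ≈ 0.37943)
(-2076 + a) + Q = (-2076 + 2301985/6066933) + 17956 = -12592650923/6066933 + 17956 = 96345198025/6066933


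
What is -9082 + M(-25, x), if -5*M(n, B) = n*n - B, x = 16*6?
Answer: -45939/5 ≈ -9187.8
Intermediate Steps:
x = 96
M(n, B) = -n²/5 + B/5 (M(n, B) = -(n*n - B)/5 = -(n² - B)/5 = -n²/5 + B/5)
-9082 + M(-25, x) = -9082 + (-⅕*(-25)² + (⅕)*96) = -9082 + (-⅕*625 + 96/5) = -9082 + (-125 + 96/5) = -9082 - 529/5 = -45939/5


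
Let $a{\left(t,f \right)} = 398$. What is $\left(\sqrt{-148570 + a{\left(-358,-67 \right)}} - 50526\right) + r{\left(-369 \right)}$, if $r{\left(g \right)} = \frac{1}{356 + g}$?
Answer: $- \frac{656839}{13} + 2 i \sqrt{37043} \approx -50526.0 + 384.93 i$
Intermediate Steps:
$\left(\sqrt{-148570 + a{\left(-358,-67 \right)}} - 50526\right) + r{\left(-369 \right)} = \left(\sqrt{-148570 + 398} - 50526\right) + \frac{1}{356 - 369} = \left(\sqrt{-148172} - 50526\right) + \frac{1}{-13} = \left(2 i \sqrt{37043} - 50526\right) - \frac{1}{13} = \left(-50526 + 2 i \sqrt{37043}\right) - \frac{1}{13} = - \frac{656839}{13} + 2 i \sqrt{37043}$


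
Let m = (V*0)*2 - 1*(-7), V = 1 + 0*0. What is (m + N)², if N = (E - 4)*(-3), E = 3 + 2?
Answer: 16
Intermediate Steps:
E = 5
V = 1 (V = 1 + 0 = 1)
m = 7 (m = (1*0)*2 - 1*(-7) = 0*2 + 7 = 0 + 7 = 7)
N = -3 (N = (5 - 4)*(-3) = 1*(-3) = -3)
(m + N)² = (7 - 3)² = 4² = 16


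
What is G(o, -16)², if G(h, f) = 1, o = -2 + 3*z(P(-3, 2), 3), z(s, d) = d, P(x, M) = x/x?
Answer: 1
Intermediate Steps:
P(x, M) = 1
o = 7 (o = -2 + 3*3 = -2 + 9 = 7)
G(o, -16)² = 1² = 1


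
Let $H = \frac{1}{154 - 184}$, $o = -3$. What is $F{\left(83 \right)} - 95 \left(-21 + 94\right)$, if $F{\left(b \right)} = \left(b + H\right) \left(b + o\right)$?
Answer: $- \frac{893}{3} \approx -297.67$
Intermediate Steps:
$H = - \frac{1}{30}$ ($H = \frac{1}{-30} = - \frac{1}{30} \approx -0.033333$)
$F{\left(b \right)} = \left(-3 + b\right) \left(- \frac{1}{30} + b\right)$ ($F{\left(b \right)} = \left(b - \frac{1}{30}\right) \left(b - 3\right) = \left(- \frac{1}{30} + b\right) \left(-3 + b\right) = \left(-3 + b\right) \left(- \frac{1}{30} + b\right)$)
$F{\left(83 \right)} - 95 \left(-21 + 94\right) = \left(\frac{1}{10} + 83^{2} - \frac{7553}{30}\right) - 95 \left(-21 + 94\right) = \left(\frac{1}{10} + 6889 - \frac{7553}{30}\right) - 6935 = \frac{19912}{3} - 6935 = - \frac{893}{3}$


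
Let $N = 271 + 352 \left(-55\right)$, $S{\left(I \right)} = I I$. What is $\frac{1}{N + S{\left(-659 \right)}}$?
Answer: $\frac{1}{415192} \approx 2.4085 \cdot 10^{-6}$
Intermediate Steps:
$S{\left(I \right)} = I^{2}$
$N = -19089$ ($N = 271 - 19360 = -19089$)
$\frac{1}{N + S{\left(-659 \right)}} = \frac{1}{-19089 + \left(-659\right)^{2}} = \frac{1}{-19089 + 434281} = \frac{1}{415192}$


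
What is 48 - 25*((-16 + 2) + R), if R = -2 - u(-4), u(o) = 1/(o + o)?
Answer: 3559/8 ≈ 444.88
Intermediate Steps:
u(o) = 1/(2*o)
R = -15/8 (R = -2 - 1/(2*(-4)) = -2 - (-1)/(2*4) = -2 - 1*(-1/8) = -2 + 1/8 = -15/8 ≈ -1.8750)
48 - 25*((-16 + 2) + R) = 48 - 25*((-16 + 2) - 15/8) = 48 - 25*(-14 - 15/8) = 48 - 25*(-127/8) = 48 + 3175/8 = 3559/8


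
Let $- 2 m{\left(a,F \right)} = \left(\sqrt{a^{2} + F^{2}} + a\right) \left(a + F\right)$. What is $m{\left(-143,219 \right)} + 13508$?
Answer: $18942 - 38 \sqrt{68410} \approx 9003.0$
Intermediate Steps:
$m{\left(a,F \right)} = - \frac{\left(F + a\right) \left(a + \sqrt{F^{2} + a^{2}}\right)}{2}$ ($m{\left(a,F \right)} = - \frac{\left(\sqrt{a^{2} + F^{2}} + a\right) \left(a + F\right)}{2} = - \frac{\left(\sqrt{F^{2} + a^{2}} + a\right) \left(F + a\right)}{2} = - \frac{\left(a + \sqrt{F^{2} + a^{2}}\right) \left(F + a\right)}{2} = - \frac{\left(F + a\right) \left(a + \sqrt{F^{2} + a^{2}}\right)}{2}$)
$m{\left(-143,219 \right)} + 13508 = \left(- \frac{\left(-143\right)^{2}}{2} - \frac{219}{2} \left(-143\right) - \frac{219 \sqrt{219^{2} + \left(-143\right)^{2}}}{2} - - \frac{143 \sqrt{219^{2} + \left(-143\right)^{2}}}{2}\right) + 13508 = \left(\left(- \frac{1}{2}\right) 20449 + \frac{31317}{2} - \frac{219 \sqrt{47961 + 20449}}{2} - - \frac{143 \sqrt{47961 + 20449}}{2}\right) + 13508 = \left(- \frac{20449}{2} + \frac{31317}{2} - \frac{219 \sqrt{68410}}{2} - - \frac{143 \sqrt{68410}}{2}\right) + 13508 = \left(- \frac{20449}{2} + \frac{31317}{2} - \frac{219 \sqrt{68410}}{2} + \frac{143 \sqrt{68410}}{2}\right) + 13508 = \left(5434 - 38 \sqrt{68410}\right) + 13508 = 18942 - 38 \sqrt{68410}$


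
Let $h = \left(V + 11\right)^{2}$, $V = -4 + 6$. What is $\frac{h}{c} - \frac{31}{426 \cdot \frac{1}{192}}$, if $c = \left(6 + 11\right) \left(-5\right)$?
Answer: $- \frac{96319}{6035} \approx -15.96$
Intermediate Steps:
$V = 2$
$c = -85$ ($c = 17 \left(-5\right) = -85$)
$h = 169$ ($h = \left(2 + 11\right)^{2} = 13^{2} = 169$)
$\frac{h}{c} - \frac{31}{426 \cdot \frac{1}{192}} = \frac{169}{-85} - \frac{31}{426 \cdot \frac{1}{192}} = 169 \left(- \frac{1}{85}\right) - \frac{31}{426 \cdot \frac{1}{192}} = - \frac{169}{85} - \frac{31}{\frac{71}{32}} = - \frac{169}{85} - \frac{992}{71} = - \frac{96319}{6035}$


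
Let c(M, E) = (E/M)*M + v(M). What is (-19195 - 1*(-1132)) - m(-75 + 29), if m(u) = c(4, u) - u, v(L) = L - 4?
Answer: -18063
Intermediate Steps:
v(L) = -4 + L
c(M, E) = -4 + E + M (c(M, E) = (E/M)*M + (-4 + M) = E + (-4 + M) = -4 + E + M)
m(u) = 0 (m(u) = (-4 + u + 4) - u = u - u = 0)
(-19195 - 1*(-1132)) - m(-75 + 29) = (-19195 - 1*(-1132)) - 1*0 = (-19195 + 1132) + 0 = -18063 + 0 = -18063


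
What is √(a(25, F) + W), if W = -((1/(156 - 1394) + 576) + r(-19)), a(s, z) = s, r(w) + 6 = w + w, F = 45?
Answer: I*√777049270/1238 ≈ 22.517*I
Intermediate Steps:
r(w) = -6 + 2*w (r(w) = -6 + (w + w) = -6 + 2*w)
W = -658615/1238 (W = -((1/(156 - 1394) + 576) + (-6 + 2*(-19))) = -((1/(-1238) + 576) + (-6 - 38)) = -((-1/1238 + 576) - 44) = -(713087/1238 - 44) = -1*658615/1238 = -658615/1238 ≈ -532.00)
√(a(25, F) + W) = √(25 - 658615/1238) = √(-627665/1238) = I*√777049270/1238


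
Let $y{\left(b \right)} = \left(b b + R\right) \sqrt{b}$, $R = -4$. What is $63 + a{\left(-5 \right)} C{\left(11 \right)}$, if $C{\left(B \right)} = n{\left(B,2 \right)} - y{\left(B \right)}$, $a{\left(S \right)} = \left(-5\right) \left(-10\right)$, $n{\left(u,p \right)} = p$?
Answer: $163 - 5850 \sqrt{11} \approx -19239.0$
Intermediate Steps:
$a{\left(S \right)} = 50$
$y{\left(b \right)} = \sqrt{b} \left(-4 + b^{2}\right)$ ($y{\left(b \right)} = \left(b b - 4\right) \sqrt{b} = \left(b^{2} - 4\right) \sqrt{b} = \left(-4 + b^{2}\right) \sqrt{b} = \sqrt{b} \left(-4 + b^{2}\right)$)
$C{\left(B \right)} = 2 - \sqrt{B} \left(-4 + B^{2}\right)$
$63 + a{\left(-5 \right)} C{\left(11 \right)} = 63 + 50 \left(2 + \sqrt{11} \left(4 - 11^{2}\right)\right) = 63 + 50 \left(2 + \sqrt{11} \left(4 - 121\right)\right) = 63 + 50 \left(2 + \sqrt{11} \left(-117\right)\right) = 63 + 50 \left(2 - 117 \sqrt{11}\right) = 63 + \left(100 - 5850 \sqrt{11}\right) = 163 - 5850 \sqrt{11}$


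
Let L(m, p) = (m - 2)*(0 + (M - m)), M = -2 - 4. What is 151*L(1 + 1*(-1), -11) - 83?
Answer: 1729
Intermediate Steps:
M = -6
L(m, p) = (-6 - m)*(-2 + m) (L(m, p) = (m - 2)*(0 + (-6 - m)) = (-2 + m)*(-6 - m) = (-6 - m)*(-2 + m))
151*L(1 + 1*(-1), -11) - 83 = 151*(12 - (1 + 1*(-1))² - 4*(1 + 1*(-1))) - 83 = 151*(12 - (1 - 1)² - 4*(1 - 1)) - 83 = 151*(12 - 1*0² - 4*0) - 83 = 151*(12 - 1*0 + 0) - 83 = 151*(12 + 0 + 0) - 83 = 151*12 - 83 = 1812 - 83 = 1729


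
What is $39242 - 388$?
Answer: $38854$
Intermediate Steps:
$39242 - 388 = 38854$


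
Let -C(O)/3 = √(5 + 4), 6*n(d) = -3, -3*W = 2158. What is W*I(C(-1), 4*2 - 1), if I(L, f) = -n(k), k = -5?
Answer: -1079/3 ≈ -359.67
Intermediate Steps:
W = -2158/3 (W = -⅓*2158 = -2158/3 ≈ -719.33)
n(d) = -½ (n(d) = (⅙)*(-3) = -½)
C(O) = -9 (C(O) = -3*√(5 + 4) = -3*√9 = -3*3 = -9)
I(L, f) = ½ (I(L, f) = -1*(-½) = ½)
W*I(C(-1), 4*2 - 1) = -2158/3*½ = -1079/3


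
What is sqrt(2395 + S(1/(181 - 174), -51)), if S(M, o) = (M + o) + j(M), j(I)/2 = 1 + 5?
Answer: sqrt(115451)/7 ≈ 48.540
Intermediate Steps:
j(I) = 12 (j(I) = 2*(1 + 5) = 2*6 = 12)
S(M, o) = 12 + M + o (S(M, o) = (M + o) + 12 = 12 + M + o)
sqrt(2395 + S(1/(181 - 174), -51)) = sqrt(2395 + (12 + 1/(181 - 174) - 51)) = sqrt(2395 + (12 + 1/7 - 51)) = sqrt(2395 - 272/7) = sqrt(16493/7) = sqrt(115451)/7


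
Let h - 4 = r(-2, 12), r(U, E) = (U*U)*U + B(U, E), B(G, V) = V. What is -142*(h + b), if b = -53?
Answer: 6390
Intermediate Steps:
r(U, E) = E + U³ (r(U, E) = (U*U)*U + E = U²*U + E = U³ + E = E + U³)
h = 8 (h = 4 + (12 + (-2)³) = 4 + (12 - 8) = 4 + 4 = 8)
-142*(h + b) = -142*(8 - 53) = -142*(-45) = 6390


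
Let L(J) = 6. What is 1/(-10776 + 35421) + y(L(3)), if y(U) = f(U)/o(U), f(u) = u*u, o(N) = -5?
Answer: -177443/24645 ≈ -7.2000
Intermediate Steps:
f(u) = u²
y(U) = -U²/5 (y(U) = U²/(-5) = U²*(-⅕) = -U²/5)
1/(-10776 + 35421) + y(L(3)) = 1/(-10776 + 35421) - ⅕*6² = 1/24645 - ⅕*36 = 1/24645 - 36/5 = -177443/24645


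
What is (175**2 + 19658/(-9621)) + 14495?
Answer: 434079862/9621 ≈ 45118.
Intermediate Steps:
(175**2 + 19658/(-9621)) + 14495 = (30625 + 19658*(-1/9621)) + 14495 = (30625 - 19658/9621) + 14495 = 294623467/9621 + 14495 = 434079862/9621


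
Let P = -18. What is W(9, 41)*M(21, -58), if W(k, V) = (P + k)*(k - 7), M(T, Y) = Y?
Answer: 1044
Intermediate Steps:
W(k, V) = (-18 + k)*(-7 + k) (W(k, V) = (-18 + k)*(k - 7) = (-18 + k)*(-7 + k))
W(9, 41)*M(21, -58) = (126 + 9² - 25*9)*(-58) = (126 + 81 - 225)*(-58) = -18*(-58) = 1044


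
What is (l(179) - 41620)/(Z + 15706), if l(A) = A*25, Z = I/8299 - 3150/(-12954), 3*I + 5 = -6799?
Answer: -665547060445/281412359309 ≈ -2.3650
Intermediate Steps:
I = -2268 (I = -5/3 + (1/3)*(-6799) = -5/3 - 6799/3 = -2268)
Z = -539637/17917541 (Z = -2268/8299 - 3150/(-12954) = -2268*1/8299 - 3150*(-1/12954) = -2268/8299 + 525/2159 = -539637/17917541 ≈ -0.030118)
l(A) = 25*A
(l(179) - 41620)/(Z + 15706) = (25*179 - 41620)/(-539637/17917541 + 15706) = (4475 - 41620)/(281412359309/17917541) = -37145*17917541/281412359309 = -665547060445/281412359309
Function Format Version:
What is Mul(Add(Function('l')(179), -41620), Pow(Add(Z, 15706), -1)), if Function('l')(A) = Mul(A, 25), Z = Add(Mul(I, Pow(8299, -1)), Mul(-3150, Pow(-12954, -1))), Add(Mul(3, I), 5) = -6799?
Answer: Rational(-665547060445, 281412359309) ≈ -2.3650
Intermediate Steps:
I = -2268 (I = Add(Rational(-5, 3), Mul(Rational(1, 3), -6799)) = Add(Rational(-5, 3), Rational(-6799, 3)) = -2268)
Z = Rational(-539637, 17917541) (Z = Add(Mul(-2268, Pow(8299, -1)), Mul(-3150, Pow(-12954, -1))) = Add(Mul(-2268, Rational(1, 8299)), Mul(-3150, Rational(-1, 12954))) = Add(Rational(-2268, 8299), Rational(525, 2159)) = Rational(-539637, 17917541) ≈ -0.030118)
Function('l')(A) = Mul(25, A)
Mul(Add(Function('l')(179), -41620), Pow(Add(Z, 15706), -1)) = Mul(Add(Mul(25, 179), -41620), Pow(Add(Rational(-539637, 17917541), 15706), -1)) = Mul(Add(4475, -41620), Pow(Rational(281412359309, 17917541), -1)) = Mul(-37145, Rational(17917541, 281412359309)) = Rational(-665547060445, 281412359309)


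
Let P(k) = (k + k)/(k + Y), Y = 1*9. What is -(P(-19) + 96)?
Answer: -499/5 ≈ -99.800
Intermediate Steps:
Y = 9
P(k) = 2*k/(9 + k) (P(k) = (k + k)/(k + 9) = (2*k)/(9 + k) = 2*k/(9 + k))
-(P(-19) + 96) = -(2*(-19)/(9 - 19) + 96) = -(2*(-19)/(-10) + 96) = -(2*(-19)*(-1/10) + 96) = -(19/5 + 96) = -1*499/5 = -499/5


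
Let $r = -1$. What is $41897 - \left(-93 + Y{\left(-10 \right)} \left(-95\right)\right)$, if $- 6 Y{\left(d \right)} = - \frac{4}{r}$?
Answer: $\frac{125780}{3} \approx 41927.0$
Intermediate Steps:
$Y{\left(d \right)} = - \frac{2}{3}$ ($Y{\left(d \right)} = - \frac{\left(-4\right) \frac{1}{-1}}{6} = - \frac{\left(-4\right) \left(-1\right)}{6} = \left(- \frac{1}{6}\right) 4 = - \frac{2}{3}$)
$41897 - \left(-93 + Y{\left(-10 \right)} \left(-95\right)\right) = 41897 - \left(-93 - - \frac{190}{3}\right) = 41897 - \left(-93 + \frac{190}{3}\right) = 41897 - - \frac{89}{3} = 41897 + \frac{89}{3} = \frac{125780}{3}$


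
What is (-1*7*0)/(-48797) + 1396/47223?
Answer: 1396/47223 ≈ 0.029562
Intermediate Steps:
(-1*7*0)/(-48797) + 1396/47223 = -7*0*(-1/48797) + 1396*(1/47223) = 0*(-1/48797) + 1396/47223 = 0 + 1396/47223 = 1396/47223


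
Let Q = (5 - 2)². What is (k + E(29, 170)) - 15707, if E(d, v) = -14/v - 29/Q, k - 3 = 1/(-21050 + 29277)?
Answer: -98856355211/6293655 ≈ -15707.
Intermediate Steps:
Q = 9 (Q = 3² = 9)
k = 24682/8227 (k = 3 + 1/(-21050 + 29277) = 3 + 1/8227 = 24682/8227 ≈ 3.0001)
E(d, v) = -29/9 - 14/v (E(d, v) = -14/v - 29/9 = -29/9 - 14/v)
(k + E(29, 170)) - 15707 = (24682/8227 + (-29/9 - 14/170)) - 15707 = (24682/8227 + (-29/9 - 14*1/170)) - 15707 = (24682/8227 + (-29/9 - 7/85)) - 15707 = (24682/8227 - 2528/765) - 15707 = -1916126/6293655 - 15707 = -98856355211/6293655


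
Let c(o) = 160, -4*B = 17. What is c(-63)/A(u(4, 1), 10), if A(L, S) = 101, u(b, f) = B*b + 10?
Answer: 160/101 ≈ 1.5842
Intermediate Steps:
B = -17/4 (B = -¼*17 = -17/4 ≈ -4.2500)
u(b, f) = 10 - 17*b/4 (u(b, f) = -17*b/4 + 10 = 10 - 17*b/4)
c(-63)/A(u(4, 1), 10) = 160/101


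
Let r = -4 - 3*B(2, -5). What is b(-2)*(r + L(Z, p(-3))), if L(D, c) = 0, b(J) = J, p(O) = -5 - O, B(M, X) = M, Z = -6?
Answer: 20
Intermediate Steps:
r = -10 (r = -4 - 3*2 = -4 - 6 = -10)
b(-2)*(r + L(Z, p(-3))) = -2*(-10 + 0) = -2*(-10) = 20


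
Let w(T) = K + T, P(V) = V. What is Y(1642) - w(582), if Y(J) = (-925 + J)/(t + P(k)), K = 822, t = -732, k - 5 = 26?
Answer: -984921/701 ≈ -1405.0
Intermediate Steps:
k = 31 (k = 5 + 26 = 31)
Y(J) = 925/701 - J/701 (Y(J) = (-925 + J)/(-732 + 31) = (-925 + J)/(-701) = (-925 + J)*(-1/701) = 925/701 - J/701)
w(T) = 822 + T
Y(1642) - w(582) = (925/701 - 1/701*1642) - (822 + 582) = (925/701 - 1642/701) - 1*1404 = -717/701 - 1404 = -984921/701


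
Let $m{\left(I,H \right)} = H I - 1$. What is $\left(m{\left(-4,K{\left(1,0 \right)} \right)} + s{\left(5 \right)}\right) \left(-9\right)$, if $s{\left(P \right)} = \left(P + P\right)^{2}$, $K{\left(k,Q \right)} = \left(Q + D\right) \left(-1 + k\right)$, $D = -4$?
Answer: $-891$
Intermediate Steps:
$K{\left(k,Q \right)} = \left(-1 + k\right) \left(-4 + Q\right)$ ($K{\left(k,Q \right)} = \left(Q - 4\right) \left(-1 + k\right) = \left(-4 + Q\right) \left(-1 + k\right) = \left(-1 + k\right) \left(-4 + Q\right)$)
$m{\left(I,H \right)} = -1 + H I$
$s{\left(P \right)} = 4 P^{2}$ ($s{\left(P \right)} = \left(2 P\right)^{2} = 4 P^{2}$)
$\left(m{\left(-4,K{\left(1,0 \right)} \right)} + s{\left(5 \right)}\right) \left(-9\right) = \left(\left(-1 + \left(4 - 0 - 4 + 0 \cdot 1\right) \left(-4\right)\right) + 4 \cdot 5^{2}\right) \left(-9\right) = \left(\left(-1 + \left(4 + 0 - 4 + 0\right) \left(-4\right)\right) + 4 \cdot 25\right) \left(-9\right) = \left(\left(-1 + 0 \left(-4\right)\right) + 100\right) \left(-9\right) = \left(\left(-1 + 0\right) + 100\right) \left(-9\right) = \left(-1 + 100\right) \left(-9\right) = 99 \left(-9\right) = -891$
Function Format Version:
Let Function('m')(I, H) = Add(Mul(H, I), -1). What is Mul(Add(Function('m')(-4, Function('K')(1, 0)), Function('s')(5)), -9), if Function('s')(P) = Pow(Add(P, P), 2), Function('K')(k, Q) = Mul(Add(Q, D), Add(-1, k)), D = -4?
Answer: -891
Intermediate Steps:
Function('K')(k, Q) = Mul(Add(-1, k), Add(-4, Q)) (Function('K')(k, Q) = Mul(Add(Q, -4), Add(-1, k)) = Mul(Add(-4, Q), Add(-1, k)) = Mul(Add(-1, k), Add(-4, Q)))
Function('m')(I, H) = Add(-1, Mul(H, I))
Function('s')(P) = Mul(4, Pow(P, 2)) (Function('s')(P) = Pow(Mul(2, P), 2) = Mul(4, Pow(P, 2)))
Mul(Add(Function('m')(-4, Function('K')(1, 0)), Function('s')(5)), -9) = Mul(Add(Add(-1, Mul(Add(4, Mul(-1, 0), Mul(-4, 1), Mul(0, 1)), -4)), Mul(4, Pow(5, 2))), -9) = Mul(Add(Add(-1, Mul(Add(4, 0, -4, 0), -4)), Mul(4, 25)), -9) = Mul(Add(Add(-1, Mul(0, -4)), 100), -9) = Mul(Add(Add(-1, 0), 100), -9) = Mul(Add(-1, 100), -9) = Mul(99, -9) = -891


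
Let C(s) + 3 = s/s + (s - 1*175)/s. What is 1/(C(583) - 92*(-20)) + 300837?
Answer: 322485832777/1071962 ≈ 3.0084e+5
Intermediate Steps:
C(s) = -2 + (-175 + s)/s (C(s) = -3 + (s/s + (s - 1*175)/s) = -3 + (1 + (s - 175)/s) = -3 + (1 + (-175 + s)/s) = -2 + (-175 + s)/s)
1/(C(583) - 92*(-20)) + 300837 = 1/((-175 - 1*583)/583 - 92*(-20)) + 300837 = 1/((-175 - 583)/583 + 1840) + 300837 = 1/((1/583)*(-758) + 1840) + 300837 = 1/(-758/583 + 1840) + 300837 = 1/(1071962/583) + 300837 = 583/1071962 + 300837 = 322485832777/1071962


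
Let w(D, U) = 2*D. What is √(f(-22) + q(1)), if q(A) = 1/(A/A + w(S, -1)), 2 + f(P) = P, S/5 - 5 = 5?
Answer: I*√244723/101 ≈ 4.898*I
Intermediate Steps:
S = 50 (S = 25 + 5*5 = 25 + 25 = 50)
f(P) = -2 + P
q(A) = 1/101 (q(A) = 1/(A/A + 2*50) = 1/(1 + 100) = 1/101)
√(f(-22) + q(1)) = √((-2 - 22) + 1/101) = √(-24 + 1/101) = √(-2423/101) = I*√244723/101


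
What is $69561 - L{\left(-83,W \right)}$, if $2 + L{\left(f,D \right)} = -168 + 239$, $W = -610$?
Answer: $69492$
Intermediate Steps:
$L{\left(f,D \right)} = 69$ ($L{\left(f,D \right)} = -2 + \left(-168 + 239\right) = -2 + 71 = 69$)
$69561 - L{\left(-83,W \right)} = 69561 - 69 = 69492$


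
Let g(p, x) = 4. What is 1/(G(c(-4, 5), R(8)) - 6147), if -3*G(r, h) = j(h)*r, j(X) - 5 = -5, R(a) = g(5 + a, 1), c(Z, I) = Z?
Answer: -1/6147 ≈ -0.00016268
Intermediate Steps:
R(a) = 4
j(X) = 0 (j(X) = 5 - 5 = 0)
G(r, h) = 0 (G(r, h) = -0*r = -⅓*0 = 0)
1/(G(c(-4, 5), R(8)) - 6147) = 1/(0 - 6147) = 1/(-6147) = -1/6147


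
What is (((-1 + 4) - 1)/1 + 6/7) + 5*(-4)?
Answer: -120/7 ≈ -17.143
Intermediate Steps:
(((-1 + 4) - 1)/1 + 6/7) + 5*(-4) = ((3 - 1)*1 + 6*(1/7)) - 20 = (2*1 + 6/7) - 20 = (2 + 6/7) - 20 = 20/7 - 20 = -120/7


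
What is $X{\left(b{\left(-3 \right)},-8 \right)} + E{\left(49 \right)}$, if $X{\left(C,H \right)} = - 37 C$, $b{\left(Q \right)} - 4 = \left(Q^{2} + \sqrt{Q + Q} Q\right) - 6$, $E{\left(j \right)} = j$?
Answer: $-210 + 111 i \sqrt{6} \approx -210.0 + 271.89 i$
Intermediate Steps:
$b{\left(Q \right)} = -2 + Q^{2} + \sqrt{2} Q^{\frac{3}{2}}$ ($b{\left(Q \right)} = 4 - \left(6 - Q^{2} - \sqrt{Q + Q} Q\right) = 4 - \left(6 - Q^{2} - \sqrt{2 Q} Q\right) = 4 - \left(6 - Q^{2} - \sqrt{2} \sqrt{Q} Q\right) = 4 - \left(6 - Q^{2} - \sqrt{2} Q^{\frac{3}{2}}\right) = 4 + \left(-6 + Q^{2} + \sqrt{2} Q^{\frac{3}{2}}\right) = -2 + Q^{2} + \sqrt{2} Q^{\frac{3}{2}}$)
$X{\left(b{\left(-3 \right)},-8 \right)} + E{\left(49 \right)} = - 37 \left(-2 + \left(-3\right)^{2} + \sqrt{2} \left(-3\right)^{\frac{3}{2}}\right) + 49 = - 37 \left(-2 + 9 + \sqrt{2} \left(- 3 i \sqrt{3}\right)\right) + 49 = - 37 \left(-2 + 9 - 3 i \sqrt{6}\right) + 49 = - 37 \left(7 - 3 i \sqrt{6}\right) + 49 = \left(-259 + 111 i \sqrt{6}\right) + 49 = -210 + 111 i \sqrt{6}$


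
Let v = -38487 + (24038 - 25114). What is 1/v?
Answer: -1/39563 ≈ -2.5276e-5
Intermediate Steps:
v = -39563 (v = -38487 - 1076 = -39563)
1/v = 1/(-39563) = -1/39563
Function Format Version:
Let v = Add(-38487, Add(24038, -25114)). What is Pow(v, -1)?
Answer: Rational(-1, 39563) ≈ -2.5276e-5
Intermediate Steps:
v = -39563 (v = Add(-38487, -1076) = -39563)
Pow(v, -1) = Pow(-39563, -1) = Rational(-1, 39563)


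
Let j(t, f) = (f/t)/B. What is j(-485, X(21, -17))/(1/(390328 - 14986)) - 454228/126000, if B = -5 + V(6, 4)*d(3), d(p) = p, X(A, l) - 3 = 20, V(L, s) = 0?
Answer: 10866396131/3055500 ≈ 3556.3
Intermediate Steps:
X(A, l) = 23 (X(A, l) = 3 + 20 = 23)
B = -5 (B = -5 + 0*3 = -5 + 0 = -5)
j(t, f) = -f/(5*t) (j(t, f) = (f/t)/(-5) = (f/t)*(-⅕) = -f/(5*t))
j(-485, X(21, -17))/(1/(390328 - 14986)) - 454228/126000 = (-⅕*23/(-485))/(1/(390328 - 14986)) - 454228/126000 = (-⅕*23*(-1/485))/(1/375342) - 454228*1/126000 = 23/(2425*(1/375342)) - 113557/31500 = (23/2425)*375342 - 113557/31500 = 8632866/2425 - 113557/31500 = 10866396131/3055500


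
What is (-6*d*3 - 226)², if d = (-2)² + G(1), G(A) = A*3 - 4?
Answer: 78400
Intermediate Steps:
G(A) = -4 + 3*A (G(A) = 3*A - 4 = -4 + 3*A)
d = 3 (d = (-2)² + (-4 + 3*1) = 4 + (-4 + 3) = 4 - 1 = 3)
(-6*d*3 - 226)² = (-6*3*3 - 226)² = (-18*3 - 226)² = (-54 - 226)² = (-280)² = 78400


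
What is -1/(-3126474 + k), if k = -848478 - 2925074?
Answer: 1/6900026 ≈ 1.4493e-7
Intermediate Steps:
k = -3773552
-1/(-3126474 + k) = -1/(-3126474 - 3773552) = -1/(-6900026) = -1*(-1/6900026) = 1/6900026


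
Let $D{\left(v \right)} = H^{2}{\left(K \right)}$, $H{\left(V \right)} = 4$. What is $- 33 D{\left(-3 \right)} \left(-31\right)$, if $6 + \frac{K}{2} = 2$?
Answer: $16368$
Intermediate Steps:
$K = -8$ ($K = -12 + 2 \cdot 2 = -12 + 4 = -8$)
$D{\left(v \right)} = 16$ ($D{\left(v \right)} = 4^{2} = 16$)
$- 33 D{\left(-3 \right)} \left(-31\right) = \left(-33\right) 16 \left(-31\right) = \left(-528\right) \left(-31\right) = 16368$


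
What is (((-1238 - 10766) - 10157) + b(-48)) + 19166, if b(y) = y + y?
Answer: -3091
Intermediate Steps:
b(y) = 2*y
(((-1238 - 10766) - 10157) + b(-48)) + 19166 = (((-1238 - 10766) - 10157) + 2*(-48)) + 19166 = ((-12004 - 10157) - 96) + 19166 = (-22161 - 96) + 19166 = -22257 + 19166 = -3091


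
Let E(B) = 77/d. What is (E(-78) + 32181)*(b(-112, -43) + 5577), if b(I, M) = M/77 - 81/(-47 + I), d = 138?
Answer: 101076355591535/563178 ≈ 1.7947e+8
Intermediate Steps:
E(B) = 77/138
b(I, M) = -81/(-47 + I) + M/77 (b(I, M) = M*(1/77) - 81/(-47 + I) = M/77 - 81/(-47 + I) = -81/(-47 + I) + M/77)
(E(-78) + 32181)*(b(-112, -43) + 5577) = (77/138 + 32181)*((-6237 - 47*(-43) - 112*(-43))/(77*(-47 - 112)) + 5577) = 4441055*((1/77)*(-6237 + 2021 + 4816)/(-159) + 5577)/138 = 4441055*((1/77)*(-1/159)*600 + 5577)/138 = 4441055*(-200/4081 + 5577)/138 = (4441055/138)*(22759537/4081) = 101076355591535/563178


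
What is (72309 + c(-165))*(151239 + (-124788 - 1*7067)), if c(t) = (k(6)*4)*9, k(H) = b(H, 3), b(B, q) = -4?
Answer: 1398846360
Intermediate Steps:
k(H) = -4
c(t) = -144 (c(t) = -4*4*9 = -16*9 = -144)
(72309 + c(-165))*(151239 + (-124788 - 1*7067)) = (72309 - 144)*(151239 + (-124788 - 1*7067)) = 72165*(151239 + (-124788 - 7067)) = 72165*(151239 - 131855) = 72165*19384 = 1398846360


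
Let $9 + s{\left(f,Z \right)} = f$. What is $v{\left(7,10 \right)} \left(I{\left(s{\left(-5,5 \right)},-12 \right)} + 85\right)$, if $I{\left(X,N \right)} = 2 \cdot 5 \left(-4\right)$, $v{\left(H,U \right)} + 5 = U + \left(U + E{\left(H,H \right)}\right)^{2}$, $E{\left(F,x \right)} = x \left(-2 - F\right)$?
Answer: $126630$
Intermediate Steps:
$s{\left(f,Z \right)} = -9 + f$
$v{\left(H,U \right)} = -5 + U + \left(U - H \left(2 + H\right)\right)^{2}$ ($v{\left(H,U \right)} = -5 + \left(U + \left(U - H \left(2 + H\right)\right)^{2}\right) = -5 + U + \left(U - H \left(2 + H\right)\right)^{2}$)
$I{\left(X,N \right)} = -40$ ($I{\left(X,N \right)} = 10 \left(-4\right) = -40$)
$v{\left(7,10 \right)} \left(I{\left(s{\left(-5,5 \right)},-12 \right)} + 85\right) = \left(-5 + 10 + \left(\left(-1\right) 10 + 7 \left(2 + 7\right)\right)^{2}\right) \left(-40 + 85\right) = \left(-5 + 10 + \left(-10 + 7 \cdot 9\right)^{2}\right) 45 = \left(-5 + 10 + \left(-10 + 63\right)^{2}\right) 45 = \left(-5 + 10 + 53^{2}\right) 45 = \left(-5 + 10 + 2809\right) 45 = 2814 \cdot 45 = 126630$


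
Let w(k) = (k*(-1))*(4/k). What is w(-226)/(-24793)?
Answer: 4/24793 ≈ 0.00016134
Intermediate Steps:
w(k) = -4 (w(k) = (-k)*(4/k) = -4)
w(-226)/(-24793) = -4/(-24793) = -4*(-1/24793) = 4/24793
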